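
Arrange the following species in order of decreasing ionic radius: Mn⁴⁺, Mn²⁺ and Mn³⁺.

Mn²⁺ > Mn³⁺ > Mn⁴⁺

Same element, different charge: the more highly charged cation has fewer electrons and a greater effective nuclear charge per electron, making Mn⁴⁺ the smallest.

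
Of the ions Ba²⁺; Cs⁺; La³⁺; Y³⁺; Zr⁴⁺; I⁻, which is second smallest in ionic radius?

Work out protons and electrons: Zr⁴⁺: 36 e⁻, Z=40, Y³⁺: 36 e⁻, Z=39, La³⁺: 54 e⁻, Z=57, Ba²⁺: 54 e⁻, Z=56, Cs⁺: 54 e⁻, Z=55, I⁻: 54 e⁻, Z=53. Zr⁴⁺ < Y³⁺ (both 36 e⁻, Z=40>39); Y³⁺ < La³⁺ (same group, 1 shell fewer); La³⁺ < Ba²⁺ (both 54 e⁻, Z=57>56); Ba²⁺ < Cs⁺ (isoelectronic, higher Z=56 is smaller); Cs⁺ < I⁻ (both 54 e⁻, Z=55>53).
Ordering: Zr⁴⁺ < Y³⁺ < La³⁺ < Ba²⁺ < Cs⁺ < I⁻. The second smallest is Y³⁺.

Y³⁺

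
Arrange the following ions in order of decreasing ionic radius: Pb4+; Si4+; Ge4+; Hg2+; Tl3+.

Hg2+ > Tl3+ > Pb4+ > Ge4+ > Si4+

First list Z and electron count for each: Si4+: 10 e⁻, Z=14, Ge4+: 28 e⁻, Z=32, Pb4+: 78 e⁻, Z=82, Tl3+: 78 e⁻, Z=81, Hg2+: 78 e⁻, Z=80. Si4+ < Ge4+ (same group, 1 shell fewer); Ge4+ < Pb4+ (same group, period 4 vs 6); Pb4+ < Tl3+ (both 78 e⁻, Z=82>81); Tl3+ < Hg2+ (both 78 e⁻, Z=81>80).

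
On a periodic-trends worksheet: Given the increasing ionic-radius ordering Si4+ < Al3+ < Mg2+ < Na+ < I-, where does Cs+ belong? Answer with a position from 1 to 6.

Work out protons and electrons: Si4+ has 10 e⁻ (Z=14), Al3+ has 10 e⁻ (Z=13), Mg2+ has 10 e⁻ (Z=12), Na+ has 10 e⁻ (Z=11), Cs+ has 54 e⁻ (Z=55), I- has 54 e⁻ (Z=53). Si4+ < Al3+ (isoelectronic, higher Z=14 is smaller); Al3+ < Mg2+ (both 10 e⁻, Z=13>12); Mg2+ < Na+ (both 10 e⁻, Z=12>11); Na+ < Cs+ (same group, 3 shells fewer); Cs+ < I- (both 54 e⁻, Z=55>53).
Putting Cs+ in gives Si4+ < Al3+ < Mg2+ < Na+ < Cs+ < I-; it lands at slot 5.

5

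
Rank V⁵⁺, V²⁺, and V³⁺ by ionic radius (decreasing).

For a single element, ionic radius drops as positive charge rises — V⁵⁺ < V²⁺.

V²⁺ > V³⁺ > V⁵⁺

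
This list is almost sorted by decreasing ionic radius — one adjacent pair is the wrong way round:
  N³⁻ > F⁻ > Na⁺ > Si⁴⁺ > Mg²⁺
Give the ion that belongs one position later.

Si⁴⁺

Check each adjacent pair. Si⁴⁺ and Mg²⁺ are reversed: they are isoelectronic (10 e⁻) and Si has more protons than Mg (14 vs 12), making Si⁴⁺ smaller. No other neighbouring pair contradicts the periodic trends, so Si⁴⁺ is the ion listed too early.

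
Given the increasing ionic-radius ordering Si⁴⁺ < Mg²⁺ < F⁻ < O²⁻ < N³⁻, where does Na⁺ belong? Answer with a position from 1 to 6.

3

Each ion has 10 electrons. The ranking follows nuclear charge in reverse — greater Z gives a smaller radius. Si⁴⁺ (Z=14), Mg²⁺ (Z=12), Na⁺ (Z=11), F⁻ (Z=9), O²⁻ (Z=8), N³⁻ (Z=7).
Putting Na⁺ in gives Si⁴⁺ < Mg²⁺ < Na⁺ < F⁻ < O²⁻ < N³⁻; it lands at slot 3.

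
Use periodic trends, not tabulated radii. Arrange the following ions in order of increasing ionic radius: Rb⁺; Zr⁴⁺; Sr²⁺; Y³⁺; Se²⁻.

All of these have 36 electrons (isoelectronic). With the same electron cloud, the ion with the most protons pulls it in tightest. Nuclear charges: Zr⁴⁺ (Z=40), Y³⁺ (Z=39), Sr²⁺ (Z=38), Rb⁺ (Z=37), Se²⁻ (Z=34). Highest Z is smallest.

Zr⁴⁺ < Y³⁺ < Sr²⁺ < Rb⁺ < Se²⁻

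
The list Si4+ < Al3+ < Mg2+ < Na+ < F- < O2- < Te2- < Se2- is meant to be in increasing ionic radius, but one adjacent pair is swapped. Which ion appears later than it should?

Se2-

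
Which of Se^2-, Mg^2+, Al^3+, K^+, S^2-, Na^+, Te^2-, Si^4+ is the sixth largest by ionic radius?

Mg^2+

Tabulating Z and e⁻: Si^4+ (Z=14, 10 e⁻), Al^3+ (Z=13, 10 e⁻), Mg^2+ (Z=12, 10 e⁻), Na^+ (Z=11, 10 e⁻), K^+ (Z=19, 18 e⁻), S^2- (Z=16, 18 e⁻), Se^2- (Z=34, 36 e⁻), Te^2- (Z=52, 54 e⁻). Si^4+ < Al^3+ (both 10 e⁻, Z=14>13); Al^3+ < Mg^2+ (isoelectronic, higher Z=13 is smaller); Mg^2+ < Na^+ (both 10 e⁻, Z=12>11); Na^+ < K^+ (same group, period 3 vs 4); K^+ < S^2- (both 18 e⁻, Z=19>16); S^2- < Se^2- (same group, period 3 vs 4); Se^2- < Te^2- (same group, 1 shell fewer).
Full ascending order: Si^4+ < Al^3+ < Mg^2+ < Na^+ < K^+ < S^2- < Se^2- < Te^2-. Counting from the largest, position 6 is Mg^2+.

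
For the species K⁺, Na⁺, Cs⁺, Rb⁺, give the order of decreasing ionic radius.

Cs⁺ > Rb⁺ > K⁺ > Na⁺

These ions sit in one column with identical charge. Each step down the periodic table adds a principal shell, increasing the radius.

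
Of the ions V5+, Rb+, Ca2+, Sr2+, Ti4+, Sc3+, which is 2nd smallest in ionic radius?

Ti4+

Electron counts and nuclear charges: V5+ (Z=23, 18 e⁻), Ti4+ (Z=22, 18 e⁻), Sc3+ (Z=21, 18 e⁻), Ca2+ (Z=20, 18 e⁻), Sr2+ (Z=38, 36 e⁻), Rb+ (Z=37, 36 e⁻). V5+ < Ti4+ (isoelectronic, higher Z=23 is smaller); Ti4+ < Sc3+ (both 18 e⁻, Z=22>21); Sc3+ < Ca2+ (both 18 e⁻, Z=21>20); Ca2+ < Sr2+ (same group, period 4 vs 5); Sr2+ < Rb+ (both 36 e⁻, Z=38>37).
Full ascending order: V5+ < Ti4+ < Sc3+ < Ca2+ < Sr2+ < Rb+. Counting from the smallest, position 2 is Ti4+.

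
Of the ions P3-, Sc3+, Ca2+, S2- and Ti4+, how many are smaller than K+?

Isoelectronic series (18 e⁻ each). Size is set by nuclear charge: more protons means a smaller ion. Ti4+ (Z=22), Sc3+ (Z=21), Ca2+ (Z=20), K+ (Z=19), S2- (Z=16), P3- (Z=15).
Placing each against K+: smaller — Ti4+, Sc3+, Ca2+; larger — S2-, P3-. So 3 are smaller.

3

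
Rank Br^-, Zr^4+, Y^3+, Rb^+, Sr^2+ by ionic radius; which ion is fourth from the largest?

Y^3+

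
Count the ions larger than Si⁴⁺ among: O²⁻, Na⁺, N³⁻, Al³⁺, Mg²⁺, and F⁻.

Isoelectronic series (10 e⁻ each). Size is set by nuclear charge: more protons means a smaller ion. Si⁴⁺ (Z=14), Al³⁺ (Z=13), Mg²⁺ (Z=12), Na⁺ (Z=11), F⁻ (Z=9), O²⁻ (Z=8), N³⁻ (Z=7).
Overall: Si⁴⁺ < Al³⁺ < Mg²⁺ < Na⁺ < F⁻ < O²⁻ < N³⁻. Si⁴⁺ has 0 below it and 6 above. Count: 6.

6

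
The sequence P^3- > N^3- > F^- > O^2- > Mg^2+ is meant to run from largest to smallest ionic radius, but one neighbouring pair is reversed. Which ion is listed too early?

Compare adjacent ions: both have 10 electrons but Z(F)=9 > Z(O)=8, so F^- should be the smaller of the two — yet in this decreasing list F^- sits before O^2-. Nothing else is reversed, so F^- should move one place to the right.

F^-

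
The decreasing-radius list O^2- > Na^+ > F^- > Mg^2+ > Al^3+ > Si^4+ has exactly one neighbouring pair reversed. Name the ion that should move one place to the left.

F^-

Compare adjacent ions: both have 10 electrons but Z(Na)=11 > Z(F)=9, so Na^+ should be the smaller of the two — yet in this decreasing list Na^+ sits before F^-. Nothing else is reversed, so F^- should move one place to the left.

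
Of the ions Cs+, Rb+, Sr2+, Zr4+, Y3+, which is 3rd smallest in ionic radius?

Zr4+: 36 e⁻, Z=40, Y3+: 36 e⁻, Z=39, Sr2+: 36 e⁻, Z=38, Rb+: 36 e⁻, Z=37, Cs+: 54 e⁻, Z=55. Zr4+ < Y3+ (both 36 e⁻, Z=40>39); Y3+ < Sr2+ (isoelectronic, higher Z=39 is smaller); Sr2+ < Rb+ (isoelectronic, higher Z=38 is smaller); Rb+ < Cs+ (same group, period 5 vs 6).
Full ascending order: Zr4+ < Y3+ < Sr2+ < Rb+ < Cs+. Counting from the smallest, position 3 is Sr2+.

Sr2+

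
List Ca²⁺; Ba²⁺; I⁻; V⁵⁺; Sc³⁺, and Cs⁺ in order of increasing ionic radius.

V⁵⁺ < Sc³⁺ < Ca²⁺ < Ba²⁺ < Cs⁺ < I⁻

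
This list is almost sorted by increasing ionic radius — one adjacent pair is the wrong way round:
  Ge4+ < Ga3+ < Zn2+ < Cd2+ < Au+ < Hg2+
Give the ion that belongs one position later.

Au+

The pair Au+, Hg2+ is the wrong way round — they are isoelectronic (78 e⁻) and Hg has more protons than Au (80 vs 79), making Hg2+ smaller. All other adjacent pairs agree with periodic trends, so Au+ is the misplaced ion.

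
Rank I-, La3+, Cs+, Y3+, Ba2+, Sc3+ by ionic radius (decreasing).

I- > Cs+ > Ba2+ > La3+ > Y3+ > Sc3+

First list Z and electron count for each: Sc3+: 18 e⁻, Z=21, Y3+: 36 e⁻, Z=39, La3+: 54 e⁻, Z=57, Ba2+: 54 e⁻, Z=56, Cs+: 54 e⁻, Z=55, I-: 54 e⁻, Z=53. Sc3+ < Y3+ (same group, 1 shell fewer); Y3+ < La3+ (same group, period 5 vs 6); La3+ < Ba2+ (isoelectronic, higher Z=57 is smaller); Ba2+ < Cs+ (isoelectronic, higher Z=56 is smaller); Cs+ < I- (isoelectronic, higher Z=55 is smaller).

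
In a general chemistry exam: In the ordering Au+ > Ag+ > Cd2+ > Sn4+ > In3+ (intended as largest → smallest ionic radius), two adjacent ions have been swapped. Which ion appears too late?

In3+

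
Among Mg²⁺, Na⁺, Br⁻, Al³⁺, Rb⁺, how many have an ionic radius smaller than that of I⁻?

Tabulating Z and e⁻: Al³⁺ (Z=13, 10 e⁻), Mg²⁺ (Z=12, 10 e⁻), Na⁺ (Z=11, 10 e⁻), Rb⁺ (Z=37, 36 e⁻), Br⁻ (Z=35, 36 e⁻), I⁻ (Z=53, 54 e⁻). Al³⁺ < Mg²⁺ (isoelectronic, higher Z=13 is smaller); Mg²⁺ < Na⁺ (isoelectronic, higher Z=12 is smaller); Na⁺ < Rb⁺ (same group, 2 shells fewer); Rb⁺ < Br⁻ (both 36 e⁻, Z=37>35); Br⁻ < I⁻ (same group, 1 shell fewer).
Placing each against I⁻: smaller — Al³⁺, Mg²⁺, Na⁺, Rb⁺, Br⁻; larger — none. Count: 5.

5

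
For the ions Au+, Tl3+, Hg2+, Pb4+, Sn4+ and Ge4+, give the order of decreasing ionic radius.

Au+ > Hg2+ > Tl3+ > Pb4+ > Sn4+ > Ge4+

Electron counts and nuclear charges: Ge4+: 28 e⁻, Z=32, Sn4+: 46 e⁻, Z=50, Pb4+: 78 e⁻, Z=82, Tl3+: 78 e⁻, Z=81, Hg2+: 78 e⁻, Z=80, Au+: 78 e⁻, Z=79. Ge4+ < Sn4+ (same group, period 4 vs 5); Sn4+ < Pb4+ (same group, 1 shell fewer); Pb4+ < Tl3+ (isoelectronic, higher Z=82 is smaller); Tl3+ < Hg2+ (both 78 e⁻, Z=81>80); Hg2+ < Au+ (isoelectronic, higher Z=80 is smaller).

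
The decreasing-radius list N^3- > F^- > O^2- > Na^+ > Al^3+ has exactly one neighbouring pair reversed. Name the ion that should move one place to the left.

O^2-

The pair F^-, O^2- is the wrong way round — both have 10 electrons but Z(F)=9 > Z(O)=8, so F^- should be the smaller of the two. All other adjacent pairs agree with periodic trends, so O^2- is the misplaced ion.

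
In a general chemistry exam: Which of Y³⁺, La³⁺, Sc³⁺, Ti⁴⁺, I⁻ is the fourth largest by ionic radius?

Sc³⁺

First list Z and electron count for each: Ti⁴⁺ has 18 e⁻ (Z=22), Sc³⁺ has 18 e⁻ (Z=21), Y³⁺ has 36 e⁻ (Z=39), La³⁺ has 54 e⁻ (Z=57), I⁻ has 54 e⁻ (Z=53). Ti⁴⁺ < Sc³⁺ (isoelectronic, higher Z=22 is smaller); Sc³⁺ < Y³⁺ (same group, 1 shell fewer); Y³⁺ < La³⁺ (same group, 1 shell fewer); La³⁺ < I⁻ (isoelectronic, higher Z=57 is smaller).
Ordering: Ti⁴⁺ < Sc³⁺ < Y³⁺ < La³⁺ < I⁻. The fourth largest is Sc³⁺.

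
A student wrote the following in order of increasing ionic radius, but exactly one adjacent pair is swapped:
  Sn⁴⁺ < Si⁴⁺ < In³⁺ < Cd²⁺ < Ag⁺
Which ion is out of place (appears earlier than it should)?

Sn⁴⁺

Check each adjacent pair. Sn⁴⁺ and Si⁴⁺ are reversed: both in group 14 with the same charge; Si⁴⁺ (period 3) has the smaller radius. No other neighbouring pair contradicts the periodic trends, so Sn⁴⁺ is the ion listed too early.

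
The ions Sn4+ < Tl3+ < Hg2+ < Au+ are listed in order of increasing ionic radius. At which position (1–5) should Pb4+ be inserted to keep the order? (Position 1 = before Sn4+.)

Tabulating Z and e⁻: Sn4+: 46 e⁻, Z=50, Pb4+: 78 e⁻, Z=82, Tl3+: 78 e⁻, Z=81, Hg2+: 78 e⁻, Z=80, Au+: 78 e⁻, Z=79. Sn4+ < Pb4+ (same group, 1 shell fewer); Pb4+ < Tl3+ (isoelectronic, higher Z=82 is smaller); Tl3+ < Hg2+ (isoelectronic, higher Z=81 is smaller); Hg2+ < Au+ (both 78 e⁻, Z=80>79).
With Pb4+ included the full order is Sn4+ < Pb4+ < Tl3+ < Hg2+ < Au+, so it takes position 2.

2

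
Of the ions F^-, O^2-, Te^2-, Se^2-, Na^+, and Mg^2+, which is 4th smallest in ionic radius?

Tabulating Z and e⁻: Mg^2+ has 10 e⁻ (Z=12), Na^+ has 10 e⁻ (Z=11), F^- has 10 e⁻ (Z=9), O^2- has 10 e⁻ (Z=8), Se^2- has 36 e⁻ (Z=34), Te^2- has 54 e⁻ (Z=52). Mg^2+ < Na^+ (isoelectronic, higher Z=12 is smaller); Na^+ < F^- (isoelectronic, higher Z=11 is smaller); F^- < O^2- (both 10 e⁻, Z=9>8); O^2- < Se^2- (same group, period 2 vs 4); Se^2- < Te^2- (same group, period 4 vs 5).
Ordering: Mg^2+ < Na^+ < F^- < O^2- < Se^2- < Te^2-. The 4th smallest is O^2-.

O^2-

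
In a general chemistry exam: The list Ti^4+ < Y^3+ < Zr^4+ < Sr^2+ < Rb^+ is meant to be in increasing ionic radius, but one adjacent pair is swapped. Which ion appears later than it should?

Zr^4+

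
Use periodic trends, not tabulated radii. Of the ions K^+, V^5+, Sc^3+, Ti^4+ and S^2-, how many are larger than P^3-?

0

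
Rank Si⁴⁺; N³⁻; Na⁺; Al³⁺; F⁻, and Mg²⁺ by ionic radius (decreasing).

N³⁻ > F⁻ > Na⁺ > Mg²⁺ > Al³⁺ > Si⁴⁺

Each ion has 10 electrons. The ranking follows nuclear charge in reverse — greater Z gives a smaller radius. Si⁴⁺ (Z=14), Al³⁺ (Z=13), Mg²⁺ (Z=12), Na⁺ (Z=11), F⁻ (Z=9), N³⁻ (Z=7).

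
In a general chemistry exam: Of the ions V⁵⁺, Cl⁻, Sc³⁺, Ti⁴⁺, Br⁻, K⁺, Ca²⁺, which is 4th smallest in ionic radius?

Tabulating Z and e⁻: V⁵⁺ has 18 e⁻ (Z=23), Ti⁴⁺ has 18 e⁻ (Z=22), Sc³⁺ has 18 e⁻ (Z=21), Ca²⁺ has 18 e⁻ (Z=20), K⁺ has 18 e⁻ (Z=19), Cl⁻ has 18 e⁻ (Z=17), Br⁻ has 36 e⁻ (Z=35). V⁵⁺ < Ti⁴⁺ (both 18 e⁻, Z=23>22); Ti⁴⁺ < Sc³⁺ (isoelectronic, higher Z=22 is smaller); Sc³⁺ < Ca²⁺ (both 18 e⁻, Z=21>20); Ca²⁺ < K⁺ (both 18 e⁻, Z=20>19); K⁺ < Cl⁻ (both 18 e⁻, Z=19>17); Cl⁻ < Br⁻ (same group, 1 shell fewer).
Full ascending order: V⁵⁺ < Ti⁴⁺ < Sc³⁺ < Ca²⁺ < K⁺ < Cl⁻ < Br⁻. Counting from the smallest, position 4 is Ca²⁺.

Ca²⁺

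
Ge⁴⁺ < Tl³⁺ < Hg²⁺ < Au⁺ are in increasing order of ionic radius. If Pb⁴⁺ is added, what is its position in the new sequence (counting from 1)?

Electron counts and nuclear charges: Ge⁴⁺ (Z=32, 28 e⁻), Pb⁴⁺ (Z=82, 78 e⁻), Tl³⁺ (Z=81, 78 e⁻), Hg²⁺ (Z=80, 78 e⁻), Au⁺ (Z=79, 78 e⁻). Ge⁴⁺ < Pb⁴⁺ (same group, 2 shells fewer); Pb⁴⁺ < Tl³⁺ (isoelectronic, higher Z=82 is smaller); Tl³⁺ < Hg²⁺ (both 78 e⁻, Z=81>80); Hg²⁺ < Au⁺ (isoelectronic, higher Z=80 is smaller).
The complete sequence is Ge⁴⁺ < Pb⁴⁺ < Tl³⁺ < Hg²⁺ < Au⁺. Pb⁴⁺ sits at position 2.

2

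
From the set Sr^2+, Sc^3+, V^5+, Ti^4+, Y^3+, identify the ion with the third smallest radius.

Sc^3+

V^5+ has 18 e⁻ (Z=23), Ti^4+ has 18 e⁻ (Z=22), Sc^3+ has 18 e⁻ (Z=21), Y^3+ has 36 e⁻ (Z=39), Sr^2+ has 36 e⁻ (Z=38). V^5+ < Ti^4+ (isoelectronic, higher Z=23 is smaller); Ti^4+ < Sc^3+ (both 18 e⁻, Z=22>21); Sc^3+ < Y^3+ (same group, 1 shell fewer); Y^3+ < Sr^2+ (isoelectronic, higher Z=39 is smaller).
That gives V^5+ < Ti^4+ < Sc^3+ < Y^3+ < Sr^2+. From the smallest end, number 3 is Sc^3+.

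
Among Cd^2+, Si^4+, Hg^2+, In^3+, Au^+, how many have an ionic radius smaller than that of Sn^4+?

1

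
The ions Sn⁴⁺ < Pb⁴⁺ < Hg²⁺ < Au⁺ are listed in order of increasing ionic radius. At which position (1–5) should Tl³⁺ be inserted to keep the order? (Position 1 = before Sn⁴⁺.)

Tabulating Z and e⁻: Sn⁴⁺ (Z=50, 46 e⁻), Pb⁴⁺ (Z=82, 78 e⁻), Tl³⁺ (Z=81, 78 e⁻), Hg²⁺ (Z=80, 78 e⁻), Au⁺ (Z=79, 78 e⁻). Sn⁴⁺ < Pb⁴⁺ (same group, 1 shell fewer); Pb⁴⁺ < Tl³⁺ (isoelectronic, higher Z=82 is smaller); Tl³⁺ < Hg²⁺ (both 78 e⁻, Z=81>80); Hg²⁺ < Au⁺ (isoelectronic, higher Z=80 is smaller).
The complete sequence is Sn⁴⁺ < Pb⁴⁺ < Tl³⁺ < Hg²⁺ < Au⁺. Tl³⁺ sits at position 3.

3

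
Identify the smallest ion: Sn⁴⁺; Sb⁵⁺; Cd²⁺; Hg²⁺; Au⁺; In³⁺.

Tabulating Z and e⁻: Sb⁵⁺ (Z=51, 46 e⁻), Sn⁴⁺ (Z=50, 46 e⁻), In³⁺ (Z=49, 46 e⁻), Cd²⁺ (Z=48, 46 e⁻), Hg²⁺ (Z=80, 78 e⁻), Au⁺ (Z=79, 78 e⁻). Sb⁵⁺ < Sn⁴⁺ (isoelectronic, higher Z=51 is smaller); Sn⁴⁺ < In³⁺ (both 46 e⁻, Z=50>49); In³⁺ < Cd²⁺ (both 46 e⁻, Z=49>48); Cd²⁺ < Hg²⁺ (same group, 1 shell fewer); Hg²⁺ < Au⁺ (isoelectronic, higher Z=80 is smaller).

Sb⁵⁺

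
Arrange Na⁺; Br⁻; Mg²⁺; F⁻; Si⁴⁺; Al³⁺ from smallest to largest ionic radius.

Si⁴⁺ < Al³⁺ < Mg²⁺ < Na⁺ < F⁻ < Br⁻

Electron counts and nuclear charges: Si⁴⁺: 10 e⁻, Z=14, Al³⁺: 10 e⁻, Z=13, Mg²⁺: 10 e⁻, Z=12, Na⁺: 10 e⁻, Z=11, F⁻: 10 e⁻, Z=9, Br⁻: 36 e⁻, Z=35. Si⁴⁺ < Al³⁺ (both 10 e⁻, Z=14>13); Al³⁺ < Mg²⁺ (both 10 e⁻, Z=13>12); Mg²⁺ < Na⁺ (isoelectronic, higher Z=12 is smaller); Na⁺ < F⁻ (both 10 e⁻, Z=11>9); F⁻ < Br⁻ (same group, 2 shells fewer).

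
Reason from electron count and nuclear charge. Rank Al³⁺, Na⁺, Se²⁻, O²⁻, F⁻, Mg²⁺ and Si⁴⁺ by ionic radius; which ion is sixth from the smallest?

O²⁻

Work out protons and electrons: Si⁴⁺ has 10 e⁻ (Z=14), Al³⁺ has 10 e⁻ (Z=13), Mg²⁺ has 10 e⁻ (Z=12), Na⁺ has 10 e⁻ (Z=11), F⁻ has 10 e⁻ (Z=9), O²⁻ has 10 e⁻ (Z=8), Se²⁻ has 36 e⁻ (Z=34). Si⁴⁺ < Al³⁺ (isoelectronic, higher Z=14 is smaller); Al³⁺ < Mg²⁺ (both 10 e⁻, Z=13>12); Mg²⁺ < Na⁺ (both 10 e⁻, Z=12>11); Na⁺ < F⁻ (both 10 e⁻, Z=11>9); F⁻ < O²⁻ (isoelectronic, higher Z=9 is smaller); O²⁻ < Se²⁻ (same group, 2 shells fewer).
Ordering: Si⁴⁺ < Al³⁺ < Mg²⁺ < Na⁺ < F⁻ < O²⁻ < Se²⁻. The sixth smallest is O²⁻.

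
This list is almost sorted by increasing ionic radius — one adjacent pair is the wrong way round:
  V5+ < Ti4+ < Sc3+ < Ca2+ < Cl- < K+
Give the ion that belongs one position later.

Cl-

Check each adjacent pair. Cl- and K+ are reversed: K+ and Cl- share 18 electrons; the higher nuclear charge on K (Z=19) contracts it more, so K+ < Cl-. No other neighbouring pair contradicts the periodic trends, so Cl- is the ion listed too early.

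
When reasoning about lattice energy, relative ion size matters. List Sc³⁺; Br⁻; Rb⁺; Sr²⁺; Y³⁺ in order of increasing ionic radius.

Sc³⁺ < Y³⁺ < Sr²⁺ < Rb⁺ < Br⁻

Tabulating Z and e⁻: Sc³⁺ has 18 e⁻ (Z=21), Y³⁺ has 36 e⁻ (Z=39), Sr²⁺ has 36 e⁻ (Z=38), Rb⁺ has 36 e⁻ (Z=37), Br⁻ has 36 e⁻ (Z=35). Sc³⁺ < Y³⁺ (same group, 1 shell fewer); Y³⁺ < Sr²⁺ (isoelectronic, higher Z=39 is smaller); Sr²⁺ < Rb⁺ (both 36 e⁻, Z=38>37); Rb⁺ < Br⁻ (both 36 e⁻, Z=37>35).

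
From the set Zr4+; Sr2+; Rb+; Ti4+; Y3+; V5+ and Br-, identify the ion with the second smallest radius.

V5+ (Z=23, 18 e⁻), Ti4+ (Z=22, 18 e⁻), Zr4+ (Z=40, 36 e⁻), Y3+ (Z=39, 36 e⁻), Sr2+ (Z=38, 36 e⁻), Rb+ (Z=37, 36 e⁻), Br- (Z=35, 36 e⁻). V5+ < Ti4+ (both 18 e⁻, Z=23>22); Ti4+ < Zr4+ (same group, period 4 vs 5); Zr4+ < Y3+ (isoelectronic, higher Z=40 is smaller); Y3+ < Sr2+ (both 36 e⁻, Z=39>38); Sr2+ < Rb+ (isoelectronic, higher Z=38 is smaller); Rb+ < Br- (isoelectronic, higher Z=37 is smaller).
Ordering: V5+ < Ti4+ < Zr4+ < Y3+ < Sr2+ < Rb+ < Br-. The second smallest is Ti4+.

Ti4+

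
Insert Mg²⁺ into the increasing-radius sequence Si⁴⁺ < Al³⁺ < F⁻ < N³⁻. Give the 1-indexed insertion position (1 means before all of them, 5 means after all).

All of these have 10 electrons (isoelectronic). With the same electron cloud, the ion with the most protons pulls it in tightest. Nuclear charges: Si⁴⁺ (Z=14), Al³⁺ (Z=13), Mg²⁺ (Z=12), F⁻ (Z=9), N³⁻ (Z=7). Highest Z is smallest.
Merged order: Si⁴⁺ < Al³⁺ < Mg²⁺ < F⁻ < N³⁻ — Mg²⁺ is number 3.

3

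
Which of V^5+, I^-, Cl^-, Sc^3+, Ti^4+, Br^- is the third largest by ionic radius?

Cl^-

Tabulating Z and e⁻: V^5+: 18 e⁻, Z=23, Ti^4+: 18 e⁻, Z=22, Sc^3+: 18 e⁻, Z=21, Cl^-: 18 e⁻, Z=17, Br^-: 36 e⁻, Z=35, I^-: 54 e⁻, Z=53. V^5+ < Ti^4+ (isoelectronic, higher Z=23 is smaller); Ti^4+ < Sc^3+ (isoelectronic, higher Z=22 is smaller); Sc^3+ < Cl^- (both 18 e⁻, Z=21>17); Cl^- < Br^- (same group, period 3 vs 4); Br^- < I^- (same group, period 4 vs 5).
That gives V^5+ < Ti^4+ < Sc^3+ < Cl^- < Br^- < I^-. From the largest end, number 3 is Cl^-.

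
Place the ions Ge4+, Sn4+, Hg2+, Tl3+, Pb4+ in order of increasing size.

Ge4+ < Sn4+ < Pb4+ < Tl3+ < Hg2+

Ge4+: 28 e⁻, Z=32, Sn4+: 46 e⁻, Z=50, Pb4+: 78 e⁻, Z=82, Tl3+: 78 e⁻, Z=81, Hg2+: 78 e⁻, Z=80. Ge4+ < Sn4+ (same group, 1 shell fewer); Sn4+ < Pb4+ (same group, 1 shell fewer); Pb4+ < Tl3+ (both 78 e⁻, Z=82>81); Tl3+ < Hg2+ (isoelectronic, higher Z=81 is smaller).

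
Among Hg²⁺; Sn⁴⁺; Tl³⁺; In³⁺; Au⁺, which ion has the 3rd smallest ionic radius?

Tl³⁺

Tabulating Z and e⁻: Sn⁴⁺ (Z=50, 46 e⁻), In³⁺ (Z=49, 46 e⁻), Tl³⁺ (Z=81, 78 e⁻), Hg²⁺ (Z=80, 78 e⁻), Au⁺ (Z=79, 78 e⁻). Sn⁴⁺ < In³⁺ (both 46 e⁻, Z=50>49); In³⁺ < Tl³⁺ (same group, period 5 vs 6); Tl³⁺ < Hg²⁺ (isoelectronic, higher Z=81 is smaller); Hg²⁺ < Au⁺ (isoelectronic, higher Z=80 is smaller).
Full ascending order: Sn⁴⁺ < In³⁺ < Tl³⁺ < Hg²⁺ < Au⁺. Counting from the smallest, position 3 is Tl³⁺.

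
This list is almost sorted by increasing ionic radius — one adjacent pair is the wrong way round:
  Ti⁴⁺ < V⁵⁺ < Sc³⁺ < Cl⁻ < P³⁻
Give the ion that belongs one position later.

Check each adjacent pair. Ti⁴⁺ and V⁵⁺ are reversed: V⁵⁺ and Ti⁴⁺ share 18 electrons; the higher nuclear charge on V (Z=23) contracts it more, so V⁵⁺ < Ti⁴⁺. No other neighbouring pair contradicts the periodic trends, so Ti⁴⁺ is the ion listed too early.

Ti⁴⁺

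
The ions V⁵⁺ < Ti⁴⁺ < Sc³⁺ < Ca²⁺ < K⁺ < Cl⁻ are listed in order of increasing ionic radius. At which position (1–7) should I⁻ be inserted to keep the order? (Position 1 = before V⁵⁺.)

7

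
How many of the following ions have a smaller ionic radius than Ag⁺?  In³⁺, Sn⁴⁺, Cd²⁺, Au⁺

3

First list Z and electron count for each: Sn⁴⁺ (Z=50, 46 e⁻), In³⁺ (Z=49, 46 e⁻), Cd²⁺ (Z=48, 46 e⁻), Ag⁺ (Z=47, 46 e⁻), Au⁺ (Z=79, 78 e⁻). Sn⁴⁺ < In³⁺ (both 46 e⁻, Z=50>49); In³⁺ < Cd²⁺ (both 46 e⁻, Z=49>48); Cd²⁺ < Ag⁺ (isoelectronic, higher Z=48 is smaller); Ag⁺ < Au⁺ (same group, 1 shell fewer).
Relative to Ag⁺, the ions that are smaller are Sn⁴⁺, In³⁺, Cd²⁺. Count: 3.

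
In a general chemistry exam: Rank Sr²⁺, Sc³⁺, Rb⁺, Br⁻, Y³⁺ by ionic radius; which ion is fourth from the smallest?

Work out protons and electrons: Sc³⁺ has 18 e⁻ (Z=21), Y³⁺ has 36 e⁻ (Z=39), Sr²⁺ has 36 e⁻ (Z=38), Rb⁺ has 36 e⁻ (Z=37), Br⁻ has 36 e⁻ (Z=35). Sc³⁺ < Y³⁺ (same group, period 4 vs 5); Y³⁺ < Sr²⁺ (both 36 e⁻, Z=39>38); Sr²⁺ < Rb⁺ (isoelectronic, higher Z=38 is smaller); Rb⁺ < Br⁻ (isoelectronic, higher Z=37 is smaller).
So the order is Sc³⁺ < Y³⁺ < Sr²⁺ < Rb⁺ < Br⁻; the 4th-smallest ion is Rb⁺.

Rb⁺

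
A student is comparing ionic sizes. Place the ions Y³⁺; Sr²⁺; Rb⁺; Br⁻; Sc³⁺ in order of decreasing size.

Br⁻ > Rb⁺ > Sr²⁺ > Y³⁺ > Sc³⁺

Tabulating Z and e⁻: Sc³⁺ (Z=21, 18 e⁻), Y³⁺ (Z=39, 36 e⁻), Sr²⁺ (Z=38, 36 e⁻), Rb⁺ (Z=37, 36 e⁻), Br⁻ (Z=35, 36 e⁻). Sc³⁺ < Y³⁺ (same group, period 4 vs 5); Y³⁺ < Sr²⁺ (isoelectronic, higher Z=39 is smaller); Sr²⁺ < Rb⁺ (both 36 e⁻, Z=38>37); Rb⁺ < Br⁻ (isoelectronic, higher Z=37 is smaller).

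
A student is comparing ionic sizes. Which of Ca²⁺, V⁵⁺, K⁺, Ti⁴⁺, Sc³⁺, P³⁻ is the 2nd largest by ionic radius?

Each ion has 18 electrons. The ranking follows nuclear charge in reverse — greater Z gives a smaller radius. V⁵⁺ (Z=23), Ti⁴⁺ (Z=22), Sc³⁺ (Z=21), Ca²⁺ (Z=20), K⁺ (Z=19), P³⁻ (Z=15).
That gives V⁵⁺ < Ti⁴⁺ < Sc³⁺ < Ca²⁺ < K⁺ < P³⁻. From the largest end, number 2 is K⁺.

K⁺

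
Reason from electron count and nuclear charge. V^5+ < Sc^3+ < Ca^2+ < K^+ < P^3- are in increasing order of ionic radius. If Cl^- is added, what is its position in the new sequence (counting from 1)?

All of these have 18 electrons (isoelectronic). With the same electron cloud, the ion with the most protons pulls it in tightest. Nuclear charges: V^5+ (Z=23), Sc^3+ (Z=21), Ca^2+ (Z=20), K^+ (Z=19), Cl^- (Z=17), P^3- (Z=15). Highest Z is smallest.
The complete sequence is V^5+ < Sc^3+ < Ca^2+ < K^+ < Cl^- < P^3-. Cl^- sits at position 5.

5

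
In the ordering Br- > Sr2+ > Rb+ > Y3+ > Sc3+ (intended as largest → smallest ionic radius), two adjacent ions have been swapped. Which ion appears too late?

Rb+

Compare adjacent ions: Sr2+ and Rb+ share 36 electrons; the higher nuclear charge on Sr (Z=38) contracts it more, so Sr2+ < Rb+ — yet in this decreasing list Sr2+ sits before Rb+. Nothing else is reversed, so Rb+ should move one place to the left.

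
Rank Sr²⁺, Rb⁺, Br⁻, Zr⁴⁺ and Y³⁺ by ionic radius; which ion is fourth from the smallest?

Isoelectronic series (36 e⁻ each). Size is set by nuclear charge: more protons means a smaller ion. Zr⁴⁺ (Z=40), Y³⁺ (Z=39), Sr²⁺ (Z=38), Rb⁺ (Z=37), Br⁻ (Z=35).
So the order is Zr⁴⁺ < Y³⁺ < Sr²⁺ < Rb⁺ < Br⁻; the 4th-smallest ion is Rb⁺.

Rb⁺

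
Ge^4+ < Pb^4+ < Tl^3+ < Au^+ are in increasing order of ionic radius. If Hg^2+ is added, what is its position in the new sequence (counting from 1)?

4

Electron counts and nuclear charges: Ge^4+: 28 e⁻, Z=32, Pb^4+: 78 e⁻, Z=82, Tl^3+: 78 e⁻, Z=81, Hg^2+: 78 e⁻, Z=80, Au^+: 78 e⁻, Z=79. Ge^4+ < Pb^4+ (same group, period 4 vs 6); Pb^4+ < Tl^3+ (isoelectronic, higher Z=82 is smaller); Tl^3+ < Hg^2+ (isoelectronic, higher Z=81 is smaller); Hg^2+ < Au^+ (isoelectronic, higher Z=80 is smaller).
Putting Hg^2+ in gives Ge^4+ < Pb^4+ < Tl^3+ < Hg^2+ < Au^+; it lands at slot 4.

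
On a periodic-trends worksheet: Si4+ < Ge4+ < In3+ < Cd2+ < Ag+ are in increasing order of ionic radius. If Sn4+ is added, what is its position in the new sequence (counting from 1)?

Electron counts and nuclear charges: Si4+ has 10 e⁻ (Z=14), Ge4+ has 28 e⁻ (Z=32), Sn4+ has 46 e⁻ (Z=50), In3+ has 46 e⁻ (Z=49), Cd2+ has 46 e⁻ (Z=48), Ag+ has 46 e⁻ (Z=47). Si4+ < Ge4+ (same group, period 3 vs 4); Ge4+ < Sn4+ (same group, 1 shell fewer); Sn4+ < In3+ (isoelectronic, higher Z=50 is smaller); In3+ < Cd2+ (isoelectronic, higher Z=49 is smaller); Cd2+ < Ag+ (isoelectronic, higher Z=48 is smaller).
Merged order: Si4+ < Ge4+ < Sn4+ < In3+ < Cd2+ < Ag+ — Sn4+ is number 3.

3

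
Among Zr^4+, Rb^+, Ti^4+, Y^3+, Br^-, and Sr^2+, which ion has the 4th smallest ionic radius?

Sr^2+

Electron counts and nuclear charges: Ti^4+: 18 e⁻, Z=22, Zr^4+: 36 e⁻, Z=40, Y^3+: 36 e⁻, Z=39, Sr^2+: 36 e⁻, Z=38, Rb^+: 36 e⁻, Z=37, Br^-: 36 e⁻, Z=35. Ti^4+ < Zr^4+ (same group, period 4 vs 5); Zr^4+ < Y^3+ (isoelectronic, higher Z=40 is smaller); Y^3+ < Sr^2+ (isoelectronic, higher Z=39 is smaller); Sr^2+ < Rb^+ (isoelectronic, higher Z=38 is smaller); Rb^+ < Br^- (both 36 e⁻, Z=37>35).
That gives Ti^4+ < Zr^4+ < Y^3+ < Sr^2+ < Rb^+ < Br^-. From the smallest end, number 4 is Sr^2+.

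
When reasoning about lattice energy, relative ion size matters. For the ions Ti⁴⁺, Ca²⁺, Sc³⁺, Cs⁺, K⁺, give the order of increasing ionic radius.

Work out protons and electrons: Ti⁴⁺ (Z=22, 18 e⁻), Sc³⁺ (Z=21, 18 e⁻), Ca²⁺ (Z=20, 18 e⁻), K⁺ (Z=19, 18 e⁻), Cs⁺ (Z=55, 54 e⁻). Ti⁴⁺ < Sc³⁺ (isoelectronic, higher Z=22 is smaller); Sc³⁺ < Ca²⁺ (both 18 e⁻, Z=21>20); Ca²⁺ < K⁺ (isoelectronic, higher Z=20 is smaller); K⁺ < Cs⁺ (same group, period 4 vs 6).

Ti⁴⁺ < Sc³⁺ < Ca²⁺ < K⁺ < Cs⁺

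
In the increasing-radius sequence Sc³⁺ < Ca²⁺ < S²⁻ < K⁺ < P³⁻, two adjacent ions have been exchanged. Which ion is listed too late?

Compare adjacent ions: both have 18 electrons but Z(K)=19 > Z(S)=16, so K⁺ should be the smaller of the two — yet in this increasing list S²⁻ sits before K⁺. Nothing else is reversed, so K⁺ should move one place to the left.

K⁺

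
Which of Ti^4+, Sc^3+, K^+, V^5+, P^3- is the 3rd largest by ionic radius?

These species are isoelectronic with 18 electrons. The only difference is the number of protons: V^5+ (Z=23), Ti^4+ (Z=22), Sc^3+ (Z=21), K^+ (Z=19), P^3- (Z=15). The strongest nuclear pull (V^5+) gives the smallest ion.
Ordering: V^5+ < Ti^4+ < Sc^3+ < K^+ < P^3-. The 3rd largest is Sc^3+.

Sc^3+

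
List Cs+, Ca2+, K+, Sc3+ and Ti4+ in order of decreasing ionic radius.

Cs+ > K+ > Ca2+ > Sc3+ > Ti4+

Electron counts and nuclear charges: Ti4+ (Z=22, 18 e⁻), Sc3+ (Z=21, 18 e⁻), Ca2+ (Z=20, 18 e⁻), K+ (Z=19, 18 e⁻), Cs+ (Z=55, 54 e⁻). Ti4+ < Sc3+ (both 18 e⁻, Z=22>21); Sc3+ < Ca2+ (both 18 e⁻, Z=21>20); Ca2+ < K+ (both 18 e⁻, Z=20>19); K+ < Cs+ (same group, 2 shells fewer).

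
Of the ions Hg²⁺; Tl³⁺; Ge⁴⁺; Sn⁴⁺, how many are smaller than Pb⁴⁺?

Electron counts and nuclear charges: Ge⁴⁺ has 28 e⁻ (Z=32), Sn⁴⁺ has 46 e⁻ (Z=50), Pb⁴⁺ has 78 e⁻ (Z=82), Tl³⁺ has 78 e⁻ (Z=81), Hg²⁺ has 78 e⁻ (Z=80). Ge⁴⁺ < Sn⁴⁺ (same group, 1 shell fewer); Sn⁴⁺ < Pb⁴⁺ (same group, period 5 vs 6); Pb⁴⁺ < Tl³⁺ (both 78 e⁻, Z=82>81); Tl³⁺ < Hg²⁺ (isoelectronic, higher Z=81 is smaller).
Ordering all of them (including Pb⁴⁺) by radius gives Ge⁴⁺ < Sn⁴⁺ < Pb⁴⁺ < Tl³⁺ < Hg²⁺. Count: 2.

2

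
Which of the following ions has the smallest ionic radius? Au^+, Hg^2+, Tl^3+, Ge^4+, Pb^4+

Ge^4+

Electron counts and nuclear charges: Ge^4+ has 28 e⁻ (Z=32), Pb^4+ has 78 e⁻ (Z=82), Tl^3+ has 78 e⁻ (Z=81), Hg^2+ has 78 e⁻ (Z=80), Au^+ has 78 e⁻ (Z=79). Ge^4+ < Pb^4+ (same group, 2 shells fewer); Pb^4+ < Tl^3+ (isoelectronic, higher Z=82 is smaller); Tl^3+ < Hg^2+ (isoelectronic, higher Z=81 is smaller); Hg^2+ < Au^+ (both 78 e⁻, Z=80>79).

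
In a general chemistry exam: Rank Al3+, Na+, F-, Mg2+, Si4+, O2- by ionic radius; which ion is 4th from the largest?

Mg2+

Isoelectronic series (10 e⁻ each). Size is set by nuclear charge: more protons means a smaller ion. Si4+ (Z=14), Al3+ (Z=13), Mg2+ (Z=12), Na+ (Z=11), F- (Z=9), O2- (Z=8).
Ordering: Si4+ < Al3+ < Mg2+ < Na+ < F- < O2-. The 4th largest is Mg2+.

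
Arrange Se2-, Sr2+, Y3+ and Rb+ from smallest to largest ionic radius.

Y3+ < Sr2+ < Rb+ < Se2-

These species are isoelectronic with 36 electrons. The only difference is the number of protons: Y3+ (Z=39), Sr2+ (Z=38), Rb+ (Z=37), Se2- (Z=34). The strongest nuclear pull (Y3+) gives the smallest ion.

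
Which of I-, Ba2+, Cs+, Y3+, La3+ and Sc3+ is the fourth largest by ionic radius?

La3+

Sc3+ has 18 e⁻ (Z=21), Y3+ has 36 e⁻ (Z=39), La3+ has 54 e⁻ (Z=57), Ba2+ has 54 e⁻ (Z=56), Cs+ has 54 e⁻ (Z=55), I- has 54 e⁻ (Z=53). Sc3+ < Y3+ (same group, 1 shell fewer); Y3+ < La3+ (same group, period 5 vs 6); La3+ < Ba2+ (isoelectronic, higher Z=57 is smaller); Ba2+ < Cs+ (isoelectronic, higher Z=56 is smaller); Cs+ < I- (isoelectronic, higher Z=55 is smaller).
Full ascending order: Sc3+ < Y3+ < La3+ < Ba2+ < Cs+ < I-. Counting from the largest, position 4 is La3+.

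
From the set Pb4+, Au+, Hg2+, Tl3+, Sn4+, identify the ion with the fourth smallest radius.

Hg2+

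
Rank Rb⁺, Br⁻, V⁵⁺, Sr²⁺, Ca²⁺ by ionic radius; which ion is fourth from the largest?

Ca²⁺

Electron counts and nuclear charges: V⁵⁺: 18 e⁻, Z=23, Ca²⁺: 18 e⁻, Z=20, Sr²⁺: 36 e⁻, Z=38, Rb⁺: 36 e⁻, Z=37, Br⁻: 36 e⁻, Z=35. V⁵⁺ < Ca²⁺ (both 18 e⁻, Z=23>20); Ca²⁺ < Sr²⁺ (same group, 1 shell fewer); Sr²⁺ < Rb⁺ (isoelectronic, higher Z=38 is smaller); Rb⁺ < Br⁻ (both 36 e⁻, Z=37>35).
Ordering: V⁵⁺ < Ca²⁺ < Sr²⁺ < Rb⁺ < Br⁻. The fourth largest is Ca²⁺.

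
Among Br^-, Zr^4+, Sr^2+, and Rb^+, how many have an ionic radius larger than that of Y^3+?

3

Isoelectronic series (36 e⁻ each). Size is set by nuclear charge: more protons means a smaller ion. Zr^4+ (Z=40), Y^3+ (Z=39), Sr^2+ (Z=38), Rb^+ (Z=37), Br^- (Z=35).
Placing each against Y^3+: smaller — Zr^4+; larger — Sr^2+, Rb^+, Br^-. So 3 are larger.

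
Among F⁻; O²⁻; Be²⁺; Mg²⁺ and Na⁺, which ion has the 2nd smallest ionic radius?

Electron counts and nuclear charges: Be²⁺ (Z=4, 2 e⁻), Mg²⁺ (Z=12, 10 e⁻), Na⁺ (Z=11, 10 e⁻), F⁻ (Z=9, 10 e⁻), O²⁻ (Z=8, 10 e⁻). Be²⁺ < Mg²⁺ (same group, period 2 vs 3); Mg²⁺ < Na⁺ (isoelectronic, higher Z=12 is smaller); Na⁺ < F⁻ (both 10 e⁻, Z=11>9); F⁻ < O²⁻ (both 10 e⁻, Z=9>8).
So the order is Be²⁺ < Mg²⁺ < Na⁺ < F⁻ < O²⁻; the 2nd-smallest ion is Mg²⁺.

Mg²⁺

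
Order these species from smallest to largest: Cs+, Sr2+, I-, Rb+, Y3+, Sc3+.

Sc3+ < Y3+ < Sr2+ < Rb+ < Cs+ < I-

Electron counts and nuclear charges: Sc3+ has 18 e⁻ (Z=21), Y3+ has 36 e⁻ (Z=39), Sr2+ has 36 e⁻ (Z=38), Rb+ has 36 e⁻ (Z=37), Cs+ has 54 e⁻ (Z=55), I- has 54 e⁻ (Z=53). Sc3+ < Y3+ (same group, 1 shell fewer); Y3+ < Sr2+ (both 36 e⁻, Z=39>38); Sr2+ < Rb+ (isoelectronic, higher Z=38 is smaller); Rb+ < Cs+ (same group, period 5 vs 6); Cs+ < I- (both 54 e⁻, Z=55>53).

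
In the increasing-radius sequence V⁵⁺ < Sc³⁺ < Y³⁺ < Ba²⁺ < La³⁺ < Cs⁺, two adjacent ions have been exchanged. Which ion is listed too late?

La³⁺

The pair Ba²⁺, La³⁺ is the wrong way round — both have 54 electrons but Z(La)=57 > Z(Ba)=56, so La³⁺ should be the smaller of the two. All other adjacent pairs agree with periodic trends, so La³⁺ is the misplaced ion.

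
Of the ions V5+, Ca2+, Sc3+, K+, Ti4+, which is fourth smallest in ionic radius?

All of these have 18 electrons (isoelectronic). With the same electron cloud, the ion with the most protons pulls it in tightest. Nuclear charges: V5+ (Z=23), Ti4+ (Z=22), Sc3+ (Z=21), Ca2+ (Z=20), K+ (Z=19). Highest Z is smallest.
So the order is V5+ < Ti4+ < Sc3+ < Ca2+ < K+; the 4th-smallest ion is Ca2+.

Ca2+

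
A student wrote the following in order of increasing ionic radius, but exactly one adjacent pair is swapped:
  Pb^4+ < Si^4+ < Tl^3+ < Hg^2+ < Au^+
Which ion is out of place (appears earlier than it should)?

Pb^4+

Scanning neighbour by neighbour, only Pb^4+/Si^4+ violates a trend: Si^4+ and Pb^4+ are in one column with the same charge; the lighter period-3 ion has 3 fewer shells and is smaller. That makes Pb^4+ the one sitting a position early relative to where it belongs.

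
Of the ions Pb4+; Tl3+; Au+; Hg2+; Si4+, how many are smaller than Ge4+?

Work out protons and electrons: Si4+ (Z=14, 10 e⁻), Ge4+ (Z=32, 28 e⁻), Pb4+ (Z=82, 78 e⁻), Tl3+ (Z=81, 78 e⁻), Hg2+ (Z=80, 78 e⁻), Au+ (Z=79, 78 e⁻). Si4+ < Ge4+ (same group, period 3 vs 4); Ge4+ < Pb4+ (same group, 2 shells fewer); Pb4+ < Tl3+ (both 78 e⁻, Z=82>81); Tl3+ < Hg2+ (both 78 e⁻, Z=81>80); Hg2+ < Au+ (both 78 e⁻, Z=80>79).
Overall: Si4+ < Ge4+ < Pb4+ < Tl3+ < Hg2+ < Au+. Ge4+ has 1 below it and 4 above. So 1 is smaller.

1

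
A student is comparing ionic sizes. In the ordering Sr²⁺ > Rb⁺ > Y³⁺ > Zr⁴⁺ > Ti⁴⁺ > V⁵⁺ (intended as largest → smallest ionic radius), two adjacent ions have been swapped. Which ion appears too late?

Rb⁺

The pair Sr²⁺, Rb⁺ is the wrong way round — Sr²⁺ and Rb⁺ share 36 electrons; the higher nuclear charge on Sr (Z=38) contracts it more, so Sr²⁺ < Rb⁺. All other adjacent pairs agree with periodic trends, so Rb⁺ is the misplaced ion.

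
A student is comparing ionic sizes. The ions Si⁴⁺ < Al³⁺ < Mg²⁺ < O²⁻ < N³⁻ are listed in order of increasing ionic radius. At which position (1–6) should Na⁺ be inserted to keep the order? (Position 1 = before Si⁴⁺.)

4

Each ion has 10 electrons. The ranking follows nuclear charge in reverse — greater Z gives a smaller radius. Si⁴⁺ (Z=14), Al³⁺ (Z=13), Mg²⁺ (Z=12), Na⁺ (Z=11), O²⁻ (Z=8), N³⁻ (Z=7).
Putting Na⁺ in gives Si⁴⁺ < Al³⁺ < Mg²⁺ < Na⁺ < O²⁻ < N³⁻; it lands at slot 4.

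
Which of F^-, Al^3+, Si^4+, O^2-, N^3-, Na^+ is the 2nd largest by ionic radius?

These species are isoelectronic with 10 electrons. The only difference is the number of protons: Si^4+ (Z=14), Al^3+ (Z=13), Na^+ (Z=11), F^- (Z=9), O^2- (Z=8), N^3- (Z=7). The strongest nuclear pull (Si^4+) gives the smallest ion.
So the order is Si^4+ < Al^3+ < Na^+ < F^- < O^2- < N^3-; the 2nd-largest ion is O^2-.

O^2-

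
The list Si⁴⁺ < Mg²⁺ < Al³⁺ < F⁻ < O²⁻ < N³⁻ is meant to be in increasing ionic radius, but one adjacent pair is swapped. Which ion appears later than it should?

Al³⁺

The pair Mg²⁺, Al³⁺ is the wrong way round — they are isoelectronic (10 e⁻) and Al has more protons than Mg (13 vs 12), making Al³⁺ smaller. All other adjacent pairs agree with periodic trends, so Al³⁺ is the misplaced ion.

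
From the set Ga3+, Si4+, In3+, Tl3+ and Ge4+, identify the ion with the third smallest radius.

Si4+ (Z=14, 10 e⁻), Ge4+ (Z=32, 28 e⁻), Ga3+ (Z=31, 28 e⁻), In3+ (Z=49, 46 e⁻), Tl3+ (Z=81, 78 e⁻). Si4+ < Ge4+ (same group, period 3 vs 4); Ge4+ < Ga3+ (both 28 e⁻, Z=32>31); Ga3+ < In3+ (same group, 1 shell fewer); In3+ < Tl3+ (same group, 1 shell fewer).
So the order is Si4+ < Ge4+ < Ga3+ < In3+ < Tl3+; the 3rd-smallest ion is Ga3+.

Ga3+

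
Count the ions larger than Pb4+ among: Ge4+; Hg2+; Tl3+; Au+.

Tabulating Z and e⁻: Ge4+ (Z=32, 28 e⁻), Pb4+ (Z=82, 78 e⁻), Tl3+ (Z=81, 78 e⁻), Hg2+ (Z=80, 78 e⁻), Au+ (Z=79, 78 e⁻). Ge4+ < Pb4+ (same group, period 4 vs 6); Pb4+ < Tl3+ (both 78 e⁻, Z=82>81); Tl3+ < Hg2+ (both 78 e⁻, Z=81>80); Hg2+ < Au+ (isoelectronic, higher Z=80 is smaller).
Placing each against Pb4+: smaller — Ge4+; larger — Tl3+, Hg2+, Au+. Count: 3.

3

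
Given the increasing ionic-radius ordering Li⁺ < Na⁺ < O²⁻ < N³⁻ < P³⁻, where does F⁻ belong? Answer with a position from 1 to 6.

Work out protons and electrons: Li⁺ has 2 e⁻ (Z=3), Na⁺ has 10 e⁻ (Z=11), F⁻ has 10 e⁻ (Z=9), O²⁻ has 10 e⁻ (Z=8), N³⁻ has 10 e⁻ (Z=7), P³⁻ has 18 e⁻ (Z=15). Li⁺ < Na⁺ (same group, 1 shell fewer); Na⁺ < F⁻ (isoelectronic, higher Z=11 is smaller); F⁻ < O²⁻ (isoelectronic, higher Z=9 is smaller); O²⁻ < N³⁻ (both 10 e⁻, Z=8>7); N³⁻ < P³⁻ (same group, period 2 vs 3).
The complete sequence is Li⁺ < Na⁺ < F⁻ < O²⁻ < N³⁻ < P³⁻. F⁻ sits at position 3.

3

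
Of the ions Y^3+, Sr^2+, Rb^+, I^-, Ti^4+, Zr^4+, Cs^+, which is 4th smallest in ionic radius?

Sr^2+

Ti^4+ (Z=22, 18 e⁻), Zr^4+ (Z=40, 36 e⁻), Y^3+ (Z=39, 36 e⁻), Sr^2+ (Z=38, 36 e⁻), Rb^+ (Z=37, 36 e⁻), Cs^+ (Z=55, 54 e⁻), I^- (Z=53, 54 e⁻). Ti^4+ < Zr^4+ (same group, 1 shell fewer); Zr^4+ < Y^3+ (both 36 e⁻, Z=40>39); Y^3+ < Sr^2+ (isoelectronic, higher Z=39 is smaller); Sr^2+ < Rb^+ (isoelectronic, higher Z=38 is smaller); Rb^+ < Cs^+ (same group, period 5 vs 6); Cs^+ < I^- (both 54 e⁻, Z=55>53).
Ordering: Ti^4+ < Zr^4+ < Y^3+ < Sr^2+ < Rb^+ < Cs^+ < I^-. The 4th smallest is Sr^2+.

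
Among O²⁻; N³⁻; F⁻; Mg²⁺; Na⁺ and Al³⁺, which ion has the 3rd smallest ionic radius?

Na⁺

All of these have 10 electrons (isoelectronic). With the same electron cloud, the ion with the most protons pulls it in tightest. Nuclear charges: Al³⁺ (Z=13), Mg²⁺ (Z=12), Na⁺ (Z=11), F⁻ (Z=9), O²⁻ (Z=8), N³⁻ (Z=7). Highest Z is smallest.
That gives Al³⁺ < Mg²⁺ < Na⁺ < F⁻ < O²⁻ < N³⁻. From the smallest end, number 3 is Na⁺.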